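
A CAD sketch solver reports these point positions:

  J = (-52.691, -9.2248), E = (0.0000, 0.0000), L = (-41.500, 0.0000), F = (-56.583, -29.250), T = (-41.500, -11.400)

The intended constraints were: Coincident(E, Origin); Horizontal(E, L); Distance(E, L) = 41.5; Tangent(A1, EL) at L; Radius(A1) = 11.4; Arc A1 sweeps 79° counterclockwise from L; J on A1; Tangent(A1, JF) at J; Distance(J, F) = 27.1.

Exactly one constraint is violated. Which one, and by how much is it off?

Distance(J, F) = 27.1 — off by 6.70.

E = (0.00, 0.00) ✓; E.y = 0.00, L.y = 0.00 ✓; |EL| = 41.50 ✓; ∠(TL, LE) = 90.00° ✓; |TL| = 11.40 ✓; bearing(T→J) − bearing(T→L) = 79.00° ✓; |TJ| = 11.40 ✓; ∠(TJ, JF) = 90.00° ✓; |JF| = 20.40 ✗.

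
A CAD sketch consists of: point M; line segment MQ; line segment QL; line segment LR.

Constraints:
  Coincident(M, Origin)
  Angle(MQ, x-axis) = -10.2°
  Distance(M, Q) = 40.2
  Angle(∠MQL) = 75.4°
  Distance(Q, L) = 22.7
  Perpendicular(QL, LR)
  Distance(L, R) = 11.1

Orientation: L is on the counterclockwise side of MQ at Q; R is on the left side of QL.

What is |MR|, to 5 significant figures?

30.510

∠MQL = 75.4°, so QL runs at -10.2° + (180° − 75.4°) = 94.400° from the x-axis; with |QL| = 22.7, L = Q + 22.7·(cos 94.400°, sin 94.400°) = (37.823, 15.514). QL ⟂ LR; with |LR| = 11.1 on the left of QL, R = L + 11.1·(-0.99705, -0.076719) = (26.756, 14.663). Then |MR| = |R − M| = 30.510.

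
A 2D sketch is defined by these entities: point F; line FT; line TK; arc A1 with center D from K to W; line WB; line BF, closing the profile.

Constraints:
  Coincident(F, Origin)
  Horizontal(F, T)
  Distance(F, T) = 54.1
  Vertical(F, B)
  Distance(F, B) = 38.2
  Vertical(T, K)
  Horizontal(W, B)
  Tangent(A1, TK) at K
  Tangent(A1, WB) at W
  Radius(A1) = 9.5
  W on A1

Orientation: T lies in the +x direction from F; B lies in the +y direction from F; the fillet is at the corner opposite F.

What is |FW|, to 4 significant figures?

58.72

The virtual corner opposite F is at (54.10, 38.20). Since A1 is tangent to TK there, DK ⟂ TK and A1 meets WB tangentially, so DW is at right angles to WB, with radius 9.5, so the center D sits 9.5 in from both sides at D = (44.60, 28.70). That places the tangent points at K = (54.10, 28.70) on TK and W = (44.60, 38.20) on WB. Then |FW| = |W − F| = 58.72.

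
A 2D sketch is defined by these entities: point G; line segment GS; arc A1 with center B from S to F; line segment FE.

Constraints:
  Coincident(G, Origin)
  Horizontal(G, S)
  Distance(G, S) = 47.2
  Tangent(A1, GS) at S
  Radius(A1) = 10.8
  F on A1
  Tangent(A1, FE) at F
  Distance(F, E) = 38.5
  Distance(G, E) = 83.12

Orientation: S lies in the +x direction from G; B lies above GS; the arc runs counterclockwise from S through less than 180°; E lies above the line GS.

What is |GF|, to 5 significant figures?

57.663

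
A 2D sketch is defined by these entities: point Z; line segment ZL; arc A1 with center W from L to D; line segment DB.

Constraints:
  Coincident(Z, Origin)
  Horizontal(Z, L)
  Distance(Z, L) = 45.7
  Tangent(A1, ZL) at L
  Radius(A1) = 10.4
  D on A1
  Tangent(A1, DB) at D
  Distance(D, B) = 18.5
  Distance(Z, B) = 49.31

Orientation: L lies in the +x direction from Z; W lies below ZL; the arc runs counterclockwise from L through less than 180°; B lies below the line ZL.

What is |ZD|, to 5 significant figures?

37.527

Checks: |ZL| = 45.70 ✓; |WD| = 10.40 ✓; ∠(WD, DB) = 90.00° ✓; |DB| = 18.50 ✓; |ZB| = 49.31 ✓.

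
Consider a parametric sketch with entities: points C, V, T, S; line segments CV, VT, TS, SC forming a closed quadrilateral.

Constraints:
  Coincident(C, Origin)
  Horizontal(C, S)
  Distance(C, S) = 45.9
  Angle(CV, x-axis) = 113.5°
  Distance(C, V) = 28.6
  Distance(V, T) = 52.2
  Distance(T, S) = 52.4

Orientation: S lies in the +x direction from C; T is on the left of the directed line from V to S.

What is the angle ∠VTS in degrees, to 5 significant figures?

74.098°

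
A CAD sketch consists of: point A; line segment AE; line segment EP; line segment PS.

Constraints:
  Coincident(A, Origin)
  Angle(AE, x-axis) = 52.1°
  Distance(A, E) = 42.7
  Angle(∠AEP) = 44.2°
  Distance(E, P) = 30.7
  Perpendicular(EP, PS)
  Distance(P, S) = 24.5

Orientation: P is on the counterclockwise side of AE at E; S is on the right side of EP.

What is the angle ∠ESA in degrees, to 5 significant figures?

51.316°

A is at the origin; AE runs at 52.1° with length 42.7, so E = 42.7·(cos 52.1°, sin 52.1°) = (26.230, 33.694). ∠AEP = 44.2°, so EP runs at 52.1° + (180° − 44.2°) = 187.90° from the x-axis; with |EP| = 30.7, P = E + 30.7·(cos 187.90°, sin 187.90°) = (-4.1787, 29.474). EP ⟂ PS; with |PS| = 24.5 on the right of EP, S = P + 24.5·(-0.13744, 0.99051) = (-7.5461, 53.742). Then cos ∠ESA = SE·SA / (|SE||SA|), giving 51.316°.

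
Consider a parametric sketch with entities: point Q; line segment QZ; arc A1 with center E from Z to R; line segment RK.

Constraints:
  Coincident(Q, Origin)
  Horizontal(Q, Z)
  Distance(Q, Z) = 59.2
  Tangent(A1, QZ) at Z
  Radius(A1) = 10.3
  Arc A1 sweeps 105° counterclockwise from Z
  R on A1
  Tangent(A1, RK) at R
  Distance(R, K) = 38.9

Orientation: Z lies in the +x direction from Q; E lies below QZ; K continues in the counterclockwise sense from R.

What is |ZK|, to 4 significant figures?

50.54

Q is at the origin; Q and Z share the same y with |QZ| = 59.2 and Z on the +x side, so Z = (59.20, 0.000). Since A1 is tangent to QZ there, EZ ⟂ QZ, so E = Z + (0, -10.3) = (59.20, -10.30). On A1, Z sits at bearing 90° from E; a 105° counterclockwise sweep puts R at bearing 195°, so R = E + 10.3·(cos 195°, sin 195°) = (49.25, -12.97). The tangent condition forces ER to be normal to RK, so RK runs along (−sin 195°, cos 195°); with |RK| = 38.9, K = (59.32, -50.54). Then |ZK| = |K − Z| = 50.54.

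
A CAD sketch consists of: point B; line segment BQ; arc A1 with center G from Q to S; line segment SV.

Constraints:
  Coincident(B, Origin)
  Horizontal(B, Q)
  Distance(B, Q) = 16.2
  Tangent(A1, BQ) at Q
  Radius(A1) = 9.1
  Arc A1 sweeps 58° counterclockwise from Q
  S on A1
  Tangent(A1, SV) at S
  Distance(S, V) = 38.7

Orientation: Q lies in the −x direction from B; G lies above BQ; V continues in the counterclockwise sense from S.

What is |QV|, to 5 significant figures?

46.614

B is at the origin; B and Q share the same y with |BQ| = 16.2 and Q on the −x side, so Q = (-16.200, 0.0000). Since A1 is tangent to BQ there, GQ ⟂ BQ, so G = Q + (0, 9.1) = (-16.200, 9.1000). On A1, Q sits at bearing -90° from G; a 58° counterclockwise sweep puts S at bearing -32°, so S = G + 9.1·(cos -32°, sin -32°) = (-8.4828, 4.2777). Since A1 is tangent to SV there, GS ⟂ SV, so SV runs along (−sin -32°, cos -32°); with |SV| = 38.7, V = (12.025, 37.097). Then |QV| = |V − Q| = 46.614.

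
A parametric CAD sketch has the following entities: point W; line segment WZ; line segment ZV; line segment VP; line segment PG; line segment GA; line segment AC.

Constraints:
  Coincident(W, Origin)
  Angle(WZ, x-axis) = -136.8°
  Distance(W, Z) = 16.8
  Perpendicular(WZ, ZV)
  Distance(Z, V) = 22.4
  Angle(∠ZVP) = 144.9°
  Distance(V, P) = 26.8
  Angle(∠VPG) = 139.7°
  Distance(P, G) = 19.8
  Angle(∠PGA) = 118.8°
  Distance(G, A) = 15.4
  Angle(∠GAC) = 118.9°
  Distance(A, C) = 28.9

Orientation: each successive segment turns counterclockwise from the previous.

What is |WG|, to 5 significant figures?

52.421

∠ZVP = 144.9° gives VP at -11.700° from the x-axis; with |VP| = 26.8, P = (29.330, -33.264). ∠VPG = 139.7° gives PG at 28.600° from the x-axis; with |PG| = 19.8, G = (46.714, -23.786). Then |WG| = |G − W| = 52.421.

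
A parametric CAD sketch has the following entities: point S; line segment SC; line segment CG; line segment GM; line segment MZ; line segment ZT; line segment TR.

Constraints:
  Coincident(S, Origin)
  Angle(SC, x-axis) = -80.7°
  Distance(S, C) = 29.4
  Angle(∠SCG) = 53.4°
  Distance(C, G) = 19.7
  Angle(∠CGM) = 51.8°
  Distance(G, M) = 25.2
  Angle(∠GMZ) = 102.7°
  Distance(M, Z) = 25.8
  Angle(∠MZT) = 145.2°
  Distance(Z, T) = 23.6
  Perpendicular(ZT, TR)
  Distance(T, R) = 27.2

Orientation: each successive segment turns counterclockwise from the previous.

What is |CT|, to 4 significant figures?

33.04

S is at the origin; SC runs at -80.7° with length 29.4, so C = (4.751, -29.01). ∠SCG = 53.4° gives CG at 45.90° from the x-axis; with |CG| = 19.7, G = (18.46, -14.87). ∠CGM = 51.8° gives GM at 174.1° from the x-axis; with |GM| = 25.2, M = (-6.606, -12.28). ∠GMZ = 102.7° gives MZ at -108.6° from the x-axis; with |MZ| = 25.8, Z = (-14.84, -36.73). ∠MZT = 145.2° gives ZT at -73.80° from the x-axis; with |ZT| = 23.6, T = (-8.251, -59.39). Then |CT| = |T − C| = 33.04.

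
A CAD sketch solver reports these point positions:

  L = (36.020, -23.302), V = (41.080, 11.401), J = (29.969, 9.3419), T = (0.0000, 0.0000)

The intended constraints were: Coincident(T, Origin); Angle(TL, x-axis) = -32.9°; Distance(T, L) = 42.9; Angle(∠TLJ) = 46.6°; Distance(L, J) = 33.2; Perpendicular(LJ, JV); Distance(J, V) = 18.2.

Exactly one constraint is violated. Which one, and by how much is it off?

Distance(J, V) = 18.2 — off by 6.90.

T = (0.00, 0.00) ✓; TL at -32.90° ✓; |TL| = 42.90 ✓; ∠TLJ = 46.60° ✓; |LJ| = 33.20 ✓; ∠(LJ, JV) = 90.00° ✓; |JV| = 11.30 ✗.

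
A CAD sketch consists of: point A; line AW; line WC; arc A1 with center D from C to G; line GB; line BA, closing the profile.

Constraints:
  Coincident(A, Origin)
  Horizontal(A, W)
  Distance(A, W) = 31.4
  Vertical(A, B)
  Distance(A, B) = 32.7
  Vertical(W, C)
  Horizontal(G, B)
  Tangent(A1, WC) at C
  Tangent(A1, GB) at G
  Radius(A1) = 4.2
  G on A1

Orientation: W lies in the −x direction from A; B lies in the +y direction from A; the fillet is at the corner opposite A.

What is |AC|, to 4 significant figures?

42.41

A is at the origin; A and W share the same y with |AW| = 31.4 and W on the −x side, so W = (-31.40, 0.000). A and B share the same x with |AB| = 32.7 and B on the +y side, so B = (0.000, 32.70). The virtual corner opposite A is at (-31.40, 32.70). Tangency of A1 to WC means the radius DC is perpendicular to WC and since A1 is tangent to GB there, DG ⟂ GB, with radius 4.2, so the center D sits 4.2 in from both sides at D = (-27.20, 28.50). That places the tangent points at C = (-31.40, 28.50) on WC and G = (-27.20, 32.70) on GB. Then |AC| = |C − A| = 42.41.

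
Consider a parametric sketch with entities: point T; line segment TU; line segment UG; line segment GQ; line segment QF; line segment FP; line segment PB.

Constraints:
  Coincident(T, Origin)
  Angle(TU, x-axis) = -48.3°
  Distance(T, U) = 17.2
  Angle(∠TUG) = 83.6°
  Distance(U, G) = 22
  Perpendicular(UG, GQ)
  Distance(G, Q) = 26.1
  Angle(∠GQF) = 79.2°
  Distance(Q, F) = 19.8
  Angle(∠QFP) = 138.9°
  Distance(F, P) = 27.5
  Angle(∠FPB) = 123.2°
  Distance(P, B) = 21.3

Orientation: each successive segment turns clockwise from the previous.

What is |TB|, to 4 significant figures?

37.74

∠QFP = 138.9° gives FP at -16.60° from the x-axis; with |FP| = 27.5, P = (22.78, -3.899). ∠FPB = 123.2° gives PB at -73.40° from the x-axis; with |PB| = 21.3, B = (28.86, -24.31). Then |TB| = |B − T| = 37.74.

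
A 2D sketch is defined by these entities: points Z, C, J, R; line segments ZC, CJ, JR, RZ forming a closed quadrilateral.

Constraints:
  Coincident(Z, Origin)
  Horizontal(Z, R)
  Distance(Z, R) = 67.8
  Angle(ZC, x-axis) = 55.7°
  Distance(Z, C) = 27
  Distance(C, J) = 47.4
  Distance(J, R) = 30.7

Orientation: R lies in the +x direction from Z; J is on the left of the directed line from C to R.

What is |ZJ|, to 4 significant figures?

68.90

Z is at the origin; Z and R share the same y with |ZR| = 67.8 and R in +x, so R = (67.8, 0). ZC runs at 55.7° with |ZC| = 27.0, so C = (15.22, 22.30). J is determined by |CJ| = 47.4 and |JR| = 30.7 together: it lies at the intersection of circle(C, 47.4) and circle(R, 30.7). With |CR| = 57.12, the foot of the radical line on CR is 39.98 from C and the perpendicular offset is √(47.4² − 39.98²) = 25.47. Taking the left-of-CR solution: J = (61.96, 30.14).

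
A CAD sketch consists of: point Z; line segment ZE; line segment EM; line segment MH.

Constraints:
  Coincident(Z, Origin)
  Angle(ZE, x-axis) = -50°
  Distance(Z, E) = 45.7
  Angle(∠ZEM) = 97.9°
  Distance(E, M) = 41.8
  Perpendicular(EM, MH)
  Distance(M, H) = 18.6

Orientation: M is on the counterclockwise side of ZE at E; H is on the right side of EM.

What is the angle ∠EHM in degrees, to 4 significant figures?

66.01°

Z is at the origin; ZE runs at -50.0° with length 45.7, so E = 45.7·(cos -50.0°, sin -50.0°) = (29.38, -35.01). ∠ZEM = 97.9°, so EM runs at -50.0° + (180° − 97.9°) = 32.10° from the x-axis; with |EM| = 41.8, M = E + 41.8·(cos 32.10°, sin 32.10°) = (64.79, -12.80). EM ⟂ MH; with |MH| = 18.6 on the right of EM, H = M + 18.6·(0.5314, -0.8471) = (74.67, -28.55). Then cos ∠EHM = HE·HM / (|HE||HM|), giving 66.01°.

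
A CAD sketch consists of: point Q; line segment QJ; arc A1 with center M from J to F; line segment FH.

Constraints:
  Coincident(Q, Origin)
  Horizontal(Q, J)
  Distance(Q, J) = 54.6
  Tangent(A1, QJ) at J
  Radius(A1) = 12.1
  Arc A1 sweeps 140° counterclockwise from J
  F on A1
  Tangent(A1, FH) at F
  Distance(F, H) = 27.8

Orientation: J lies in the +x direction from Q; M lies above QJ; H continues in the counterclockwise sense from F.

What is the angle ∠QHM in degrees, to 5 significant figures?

72.793°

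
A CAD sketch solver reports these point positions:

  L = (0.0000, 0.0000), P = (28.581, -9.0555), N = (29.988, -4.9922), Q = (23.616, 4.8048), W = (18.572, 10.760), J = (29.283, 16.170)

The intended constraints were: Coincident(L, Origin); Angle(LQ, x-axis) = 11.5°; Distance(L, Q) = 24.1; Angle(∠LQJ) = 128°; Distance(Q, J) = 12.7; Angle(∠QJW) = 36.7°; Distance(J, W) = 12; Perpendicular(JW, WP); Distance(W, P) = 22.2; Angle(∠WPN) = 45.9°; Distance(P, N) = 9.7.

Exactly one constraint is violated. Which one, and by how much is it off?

Distance(P, N) = 9.7 — off by 5.40.

L = (0.00, 0.00) ✓; LQ at 11.50° ✓; |LQ| = 24.10 ✓; ∠LQJ = 128.0° ✓; |QJ| = 12.70 ✓; ∠QJW = 36.70° ✓; |JW| = 12.00 ✓; ∠(JW, WP) = 90.00° ✓; |WP| = 22.20 ✓; ∠WPN = 45.90° ✓; |PN| = 4.300 ✗.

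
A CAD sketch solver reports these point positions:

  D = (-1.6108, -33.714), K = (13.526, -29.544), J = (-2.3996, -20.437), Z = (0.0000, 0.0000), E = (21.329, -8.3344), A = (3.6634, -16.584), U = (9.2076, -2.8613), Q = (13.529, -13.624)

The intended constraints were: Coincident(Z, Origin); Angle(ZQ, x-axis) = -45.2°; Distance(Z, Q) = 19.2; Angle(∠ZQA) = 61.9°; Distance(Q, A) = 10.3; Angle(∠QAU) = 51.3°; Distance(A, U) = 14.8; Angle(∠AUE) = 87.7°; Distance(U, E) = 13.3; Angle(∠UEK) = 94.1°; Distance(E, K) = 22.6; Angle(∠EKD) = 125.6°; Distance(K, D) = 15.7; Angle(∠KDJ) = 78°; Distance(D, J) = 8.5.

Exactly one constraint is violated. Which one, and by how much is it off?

Distance(D, J) = 8.5 — off by 4.80.

Z = (0.00, 0.00) ✓; ZQ at -45.20° ✓; |ZQ| = 19.20 ✓; ∠ZQA = 61.90° ✓; |QA| = 10.30 ✓; ∠QAU = 51.30° ✓; |AU| = 14.80 ✓; ∠AUE = 87.70° ✓; |UE| = 13.30 ✓; ∠UEK = 94.10° ✓; |EK| = 22.60 ✓; ∠EKD = 125.6° ✓; |KD| = 15.70 ✓; ∠KDJ = 78.00° ✓; |DJ| = 13.30 ✗.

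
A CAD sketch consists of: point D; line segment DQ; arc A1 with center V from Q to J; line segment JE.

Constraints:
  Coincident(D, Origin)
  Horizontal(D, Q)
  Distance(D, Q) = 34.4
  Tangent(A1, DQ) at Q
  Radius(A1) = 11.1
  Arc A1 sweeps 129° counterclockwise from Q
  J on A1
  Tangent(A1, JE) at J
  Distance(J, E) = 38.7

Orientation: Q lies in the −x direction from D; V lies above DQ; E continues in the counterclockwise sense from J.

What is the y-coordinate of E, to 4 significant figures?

48.16

D is at the origin; DQ is horizontal with |DQ| = 34.4 and Q on the −x side, so Q = (-34.40, 0.000). Tangency of A1 to DQ means the radius VQ is perpendicular to DQ, so V = Q + (0, 11.1) = (-34.40, 11.10). On A1, Q sits at bearing -90° from V; a 129° counterclockwise sweep puts J at bearing 39°, so J = V + 11.1·(cos 39°, sin 39°) = (-25.77, 18.09). Tangency of A1 to JE means the radius VJ is perpendicular to JE, so JE runs along (−sin 39°, cos 39°); with |JE| = 38.7, E = (-50.13, 48.16). So E.y = 48.16.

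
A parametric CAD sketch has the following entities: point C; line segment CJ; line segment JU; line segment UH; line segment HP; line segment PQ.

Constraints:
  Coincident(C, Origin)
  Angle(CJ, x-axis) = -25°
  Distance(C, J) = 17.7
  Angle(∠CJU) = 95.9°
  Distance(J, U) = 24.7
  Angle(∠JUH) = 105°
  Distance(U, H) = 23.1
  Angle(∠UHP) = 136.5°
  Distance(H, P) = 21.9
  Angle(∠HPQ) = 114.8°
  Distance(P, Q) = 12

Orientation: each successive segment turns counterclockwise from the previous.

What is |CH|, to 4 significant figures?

32.84

∠CJU = 95.9° gives JU at 59.10° from the x-axis; with |JU| = 24.7, U = (28.73, 13.71). ∠JUH = 105.0° gives UH at 134.1° from the x-axis; with |UH| = 23.1, H = (12.65, 30.30). Then |CH| = |H − C| = 32.84.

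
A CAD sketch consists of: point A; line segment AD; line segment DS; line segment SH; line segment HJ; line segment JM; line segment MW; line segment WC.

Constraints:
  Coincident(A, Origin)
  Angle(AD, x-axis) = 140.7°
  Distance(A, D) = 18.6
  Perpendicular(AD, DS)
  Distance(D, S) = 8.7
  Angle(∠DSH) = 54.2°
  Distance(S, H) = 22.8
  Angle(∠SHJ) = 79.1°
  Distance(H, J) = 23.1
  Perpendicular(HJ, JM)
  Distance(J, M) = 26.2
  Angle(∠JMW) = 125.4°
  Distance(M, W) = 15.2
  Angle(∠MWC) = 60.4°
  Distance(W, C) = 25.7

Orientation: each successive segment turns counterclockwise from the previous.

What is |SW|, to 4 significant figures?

14.15

HJ ⟂ JM, so JM runs at -172.6°; with |JM| = 26.2, M = (-26.10, 23.19). ∠JMW = 125.4° gives MW at -118.0° from the x-axis; with |MW| = 15.2, W = (-33.24, 9.769). Then |SW| = |W − S| = 14.15.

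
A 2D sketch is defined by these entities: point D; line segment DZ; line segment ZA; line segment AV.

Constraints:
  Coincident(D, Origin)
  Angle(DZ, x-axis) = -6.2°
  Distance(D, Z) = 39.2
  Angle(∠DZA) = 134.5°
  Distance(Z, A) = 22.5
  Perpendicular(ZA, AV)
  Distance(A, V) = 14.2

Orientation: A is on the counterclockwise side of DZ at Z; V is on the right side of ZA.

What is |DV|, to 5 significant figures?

65.383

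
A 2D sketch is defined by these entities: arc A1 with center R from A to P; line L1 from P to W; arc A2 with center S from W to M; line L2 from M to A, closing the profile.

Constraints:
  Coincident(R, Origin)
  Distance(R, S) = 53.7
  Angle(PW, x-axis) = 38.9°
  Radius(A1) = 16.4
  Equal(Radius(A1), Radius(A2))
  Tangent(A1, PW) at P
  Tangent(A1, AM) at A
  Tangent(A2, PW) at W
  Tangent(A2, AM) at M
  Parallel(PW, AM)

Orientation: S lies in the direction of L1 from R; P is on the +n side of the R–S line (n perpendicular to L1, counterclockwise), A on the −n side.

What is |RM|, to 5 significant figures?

56.148

The slot axis is L1's direction at 38.9°, so u = (cos 38.9°, sin 38.9°) = (0.77824, 0.62796) and n = (−sin 38.9°, cos 38.9°) = (-0.62796, 0.77824). R is at the origin and S lies 53.7 along u from R, so S = 53.7·u = (41.792, 33.722). Tangency of A1 to both parallel lines with radius 16.4 puts P and A at R ± 16.4·n: P = (-10.299, 12.763), A = (10.299, -12.763). Equal radii place W and M the same way about S: W = S + 16.4·n = (31.493, 46.485), M = S − 16.4·n = (52.090, 20.958). Then |RM| = |M − R| = 56.148.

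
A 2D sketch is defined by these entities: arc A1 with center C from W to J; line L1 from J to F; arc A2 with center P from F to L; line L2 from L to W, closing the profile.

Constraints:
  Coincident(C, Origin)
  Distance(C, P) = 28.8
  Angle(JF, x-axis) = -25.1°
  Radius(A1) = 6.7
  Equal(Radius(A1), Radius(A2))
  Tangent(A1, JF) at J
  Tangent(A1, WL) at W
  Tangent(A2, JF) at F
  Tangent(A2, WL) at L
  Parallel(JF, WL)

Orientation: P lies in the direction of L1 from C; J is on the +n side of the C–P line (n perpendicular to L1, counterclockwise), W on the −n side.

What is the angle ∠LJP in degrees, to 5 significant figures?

11.855°

The slot axis is L1's direction at -25.1°, so u = (cos -25.1°, sin -25.1°) = (0.90557, -0.42420) and n = (−sin -25.1°, cos -25.1°) = (0.42420, 0.90557). C is at the origin and P lies 28.8 along u from C, so P = 28.8·u = (26.080, -12.217). Tangency of A1 to both parallel lines with radius 6.7 puts J and W at C ± 6.7·n: J = (2.8421, 6.0673), W = (-2.8421, -6.0673). Equal radii place F and L the same way about P: F = P + 6.7·n = (28.923, -6.1496), L = P − 6.7·n = (23.238, -18.284). Then cos ∠LJP = JL·JP / (|JL||JP|), giving 11.855°.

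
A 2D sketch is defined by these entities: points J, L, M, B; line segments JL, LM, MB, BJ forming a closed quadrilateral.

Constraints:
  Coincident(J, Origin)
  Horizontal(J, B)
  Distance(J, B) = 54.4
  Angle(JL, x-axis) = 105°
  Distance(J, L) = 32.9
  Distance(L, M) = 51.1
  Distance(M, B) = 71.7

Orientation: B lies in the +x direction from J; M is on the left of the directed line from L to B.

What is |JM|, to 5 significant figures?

72.757

J is at the origin; J and B share the same y with |JB| = 54.4 and B in +x, so B = (54.4, 0). JL runs at 105.0° with |JL| = 32.9, so L = (-8.5151, 31.779). M is determined by |LM| = 51.1 and |MB| = 71.7 together: it lies at the intersection of circle(L, 51.1) and circle(B, 71.7). With |LB| = 70.486, the foot of the radical line on LB is 17.298 from L and the perpendicular offset is √(51.1² − 17.298²) = 48.083. Taking the left-of-LB solution: M = (28.604, 66.899).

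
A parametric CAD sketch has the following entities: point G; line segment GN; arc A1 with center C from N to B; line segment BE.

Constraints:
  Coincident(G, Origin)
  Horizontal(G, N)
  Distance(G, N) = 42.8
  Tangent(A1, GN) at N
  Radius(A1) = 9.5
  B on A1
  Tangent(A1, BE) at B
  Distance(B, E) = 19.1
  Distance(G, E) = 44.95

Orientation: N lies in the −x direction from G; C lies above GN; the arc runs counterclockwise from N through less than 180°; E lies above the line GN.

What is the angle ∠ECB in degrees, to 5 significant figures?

63.555°

Checks: |CB| = 9.500 ✓; ∠(CB, BE) = 90.00° ✓; |BE| = 19.10 ✓; |GE| = 44.95 ✓.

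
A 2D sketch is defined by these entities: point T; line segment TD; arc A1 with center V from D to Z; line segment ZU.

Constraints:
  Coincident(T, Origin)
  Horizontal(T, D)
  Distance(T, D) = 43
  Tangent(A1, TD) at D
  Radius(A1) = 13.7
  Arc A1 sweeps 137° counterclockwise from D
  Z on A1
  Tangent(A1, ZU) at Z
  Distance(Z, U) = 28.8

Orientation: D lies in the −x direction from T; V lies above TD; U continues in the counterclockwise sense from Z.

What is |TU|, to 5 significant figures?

69.817

On A1, D sits at bearing -90° from V; a 137° counterclockwise sweep puts Z at bearing 47°, so Z = V + 13.7·(cos 47°, sin 47°) = (-33.657, 23.720). The tangent condition forces VZ to be normal to ZU, so ZU runs along (−sin 47°, cos 47°); with |ZU| = 28.8, U = (-54.720, 43.361). Then |TU| = |U − T| = 69.817.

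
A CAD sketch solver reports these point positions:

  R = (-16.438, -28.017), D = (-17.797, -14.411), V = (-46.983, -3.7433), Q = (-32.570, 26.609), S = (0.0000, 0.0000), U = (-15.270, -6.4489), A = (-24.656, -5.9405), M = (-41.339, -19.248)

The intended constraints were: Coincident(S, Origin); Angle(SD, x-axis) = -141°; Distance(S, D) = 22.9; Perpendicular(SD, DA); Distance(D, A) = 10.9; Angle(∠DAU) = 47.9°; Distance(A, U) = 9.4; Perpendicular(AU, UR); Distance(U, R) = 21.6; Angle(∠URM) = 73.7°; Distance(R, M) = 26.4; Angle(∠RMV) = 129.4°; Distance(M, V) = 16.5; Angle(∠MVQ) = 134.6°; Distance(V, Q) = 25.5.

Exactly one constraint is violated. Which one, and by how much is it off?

Distance(V, Q) = 25.5 — off by 8.10.

S = (0.00, 0.00) ✓; SD at -141.0° ✓; |SD| = 22.90 ✓; ∠(SD, DA) = 90.00° ✓; |DA| = 10.90 ✓; ∠DAU = 47.90° ✓; |AU| = 9.400 ✓; ∠(AU, UR) = 90.00° ✓; |UR| = 21.60 ✓; ∠URM = 73.70° ✓; |RM| = 26.40 ✓; ∠RMV = 129.4° ✓; |MV| = 16.50 ✓; ∠MVQ = 134.6° ✓; |VQ| = 33.60 ✗.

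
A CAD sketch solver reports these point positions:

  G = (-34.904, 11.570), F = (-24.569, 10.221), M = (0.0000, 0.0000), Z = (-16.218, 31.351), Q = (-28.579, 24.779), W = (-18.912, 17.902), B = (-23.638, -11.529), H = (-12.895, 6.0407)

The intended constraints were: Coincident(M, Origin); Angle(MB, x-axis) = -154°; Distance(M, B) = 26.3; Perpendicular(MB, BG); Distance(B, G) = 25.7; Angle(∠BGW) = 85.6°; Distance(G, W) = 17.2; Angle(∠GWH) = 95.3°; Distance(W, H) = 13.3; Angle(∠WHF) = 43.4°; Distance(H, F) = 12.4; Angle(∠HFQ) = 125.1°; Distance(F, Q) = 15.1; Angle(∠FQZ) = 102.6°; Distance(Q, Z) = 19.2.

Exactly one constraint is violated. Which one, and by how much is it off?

Distance(Q, Z) = 19.2 — off by 5.20.

M = (0.00, 0.00) ✓; MB at -154.0° ✓; |MB| = 26.30 ✓; ∠(MB, BG) = 90.00° ✓; |BG| = 25.70 ✓; ∠BGW = 85.60° ✓; |GW| = 17.20 ✓; ∠GWH = 95.30° ✓; |WH| = 13.30 ✓; ∠WHF = 43.40° ✓; |HF| = 12.40 ✓; ∠HFQ = 125.1° ✓; |FQ| = 15.10 ✓; ∠FQZ = 102.6° ✓; |QZ| = 14.00 ✗.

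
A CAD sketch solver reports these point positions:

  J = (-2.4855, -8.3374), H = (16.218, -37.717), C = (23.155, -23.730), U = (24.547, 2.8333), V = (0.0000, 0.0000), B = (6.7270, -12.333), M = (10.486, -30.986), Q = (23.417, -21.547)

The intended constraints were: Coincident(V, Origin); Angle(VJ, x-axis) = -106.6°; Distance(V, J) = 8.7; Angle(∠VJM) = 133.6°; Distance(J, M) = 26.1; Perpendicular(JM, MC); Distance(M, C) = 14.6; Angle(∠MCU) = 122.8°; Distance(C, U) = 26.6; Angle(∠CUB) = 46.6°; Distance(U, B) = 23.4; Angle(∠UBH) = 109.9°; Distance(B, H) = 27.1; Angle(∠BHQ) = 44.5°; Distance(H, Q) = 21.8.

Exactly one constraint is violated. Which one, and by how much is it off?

Distance(H, Q) = 21.8 — off by 4.10.

V = (0.00, 0.00) ✓; VJ at -106.6° ✓; |VJ| = 8.700 ✓; ∠VJM = 133.6° ✓; |JM| = 26.10 ✓; ∠(JM, MC) = 90.00° ✓; |MC| = 14.60 ✓; ∠MCU = 122.8° ✓; |CU| = 26.60 ✓; ∠CUB = 46.60° ✓; |UB| = 23.40 ✓; ∠UBH = 109.9° ✓; |BH| = 27.10 ✓; ∠BHQ = 44.50° ✓; |HQ| = 17.70 ✗.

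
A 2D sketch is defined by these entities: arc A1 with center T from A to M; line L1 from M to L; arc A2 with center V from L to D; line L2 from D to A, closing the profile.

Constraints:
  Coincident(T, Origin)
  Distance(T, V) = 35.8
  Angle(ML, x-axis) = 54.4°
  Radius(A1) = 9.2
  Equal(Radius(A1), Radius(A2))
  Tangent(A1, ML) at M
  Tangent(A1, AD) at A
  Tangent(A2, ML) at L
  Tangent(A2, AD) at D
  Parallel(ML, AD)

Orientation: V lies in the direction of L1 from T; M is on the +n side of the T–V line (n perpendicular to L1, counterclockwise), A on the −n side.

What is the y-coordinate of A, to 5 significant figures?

-5.3555

The slot axis is L1's direction at 54.4°, so u = (cos 54.4°, sin 54.4°) = (0.58212, 0.81310) and n = (−sin 54.4°, cos 54.4°) = (-0.81310, 0.58212). T is at the origin and V lies 35.8 along u from T, so V = 35.8·u = (20.840, 29.109). Tangency of A1 to both parallel lines with radius 9.2 puts M and A at T ± 9.2·n: M = (-7.4805, 5.3555), A = (7.4805, -5.3555). So A.y = -5.3555.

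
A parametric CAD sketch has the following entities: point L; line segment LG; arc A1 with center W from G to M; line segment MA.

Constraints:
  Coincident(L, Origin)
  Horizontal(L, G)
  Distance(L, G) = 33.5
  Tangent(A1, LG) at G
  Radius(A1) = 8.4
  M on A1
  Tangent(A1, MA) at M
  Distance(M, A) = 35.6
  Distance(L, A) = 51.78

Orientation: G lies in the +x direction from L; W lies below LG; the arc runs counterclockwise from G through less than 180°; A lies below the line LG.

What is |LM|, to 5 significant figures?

26.601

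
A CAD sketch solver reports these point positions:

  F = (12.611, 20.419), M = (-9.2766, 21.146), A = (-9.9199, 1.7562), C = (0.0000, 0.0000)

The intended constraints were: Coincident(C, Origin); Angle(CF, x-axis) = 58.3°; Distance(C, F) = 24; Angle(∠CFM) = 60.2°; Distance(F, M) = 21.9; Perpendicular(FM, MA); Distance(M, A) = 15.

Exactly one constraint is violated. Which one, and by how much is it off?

Distance(M, A) = 15 — off by 4.40.

C = (0.00, 0.00) ✓; CF at 58.30° ✓; |CF| = 24.00 ✓; ∠CFM = 60.20° ✓; |FM| = 21.90 ✓; ∠(FM, MA) = 90.00° ✓; |MA| = 19.40 ✗.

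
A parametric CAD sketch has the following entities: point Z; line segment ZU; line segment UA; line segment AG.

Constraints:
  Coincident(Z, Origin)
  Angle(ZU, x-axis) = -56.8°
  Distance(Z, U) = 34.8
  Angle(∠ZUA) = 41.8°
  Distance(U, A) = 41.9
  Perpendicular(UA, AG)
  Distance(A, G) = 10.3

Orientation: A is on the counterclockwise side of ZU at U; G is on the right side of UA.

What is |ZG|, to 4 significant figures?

37.10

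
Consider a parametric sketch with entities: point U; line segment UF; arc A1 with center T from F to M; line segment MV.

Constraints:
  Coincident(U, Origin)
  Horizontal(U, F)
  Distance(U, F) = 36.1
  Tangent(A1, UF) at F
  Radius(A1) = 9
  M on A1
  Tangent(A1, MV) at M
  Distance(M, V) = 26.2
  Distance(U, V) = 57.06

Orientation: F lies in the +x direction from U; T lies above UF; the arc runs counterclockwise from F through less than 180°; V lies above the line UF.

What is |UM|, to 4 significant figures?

46.01

Checks: |TM| = 9.000 ✓; ∠(TM, MV) = 90.00° ✓; |MV| = 26.20 ✓; |UV| = 57.06 ✓.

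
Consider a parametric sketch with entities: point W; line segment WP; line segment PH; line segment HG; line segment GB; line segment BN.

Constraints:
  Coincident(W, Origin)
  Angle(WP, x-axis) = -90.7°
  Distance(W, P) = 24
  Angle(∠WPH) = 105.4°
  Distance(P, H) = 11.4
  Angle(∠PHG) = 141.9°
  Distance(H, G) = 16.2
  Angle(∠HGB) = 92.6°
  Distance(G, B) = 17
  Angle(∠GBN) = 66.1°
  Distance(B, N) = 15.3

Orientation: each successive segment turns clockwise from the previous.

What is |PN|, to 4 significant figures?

12.48

W is at the origin; WP runs at -90.7° with length 24.0, so P = (-0.2932, -24.00). ∠WPH = 105.4° gives PH at -165.3° from the x-axis; with |PH| = 11.4, H = (-11.32, -26.89). ∠PHG = 141.9° gives HG at 156.6° from the x-axis; with |HG| = 16.2, G = (-26.19, -20.46). ∠HGB = 92.6° gives GB at 69.20° from the x-axis; with |GB| = 17.0, B = (-20.15, -4.565). ∠GBN = 66.1° gives BN at -44.70° from the x-axis; with |BN| = 15.3, N = (-9.276, -15.33). Then |PN| = |N − P| = 12.48.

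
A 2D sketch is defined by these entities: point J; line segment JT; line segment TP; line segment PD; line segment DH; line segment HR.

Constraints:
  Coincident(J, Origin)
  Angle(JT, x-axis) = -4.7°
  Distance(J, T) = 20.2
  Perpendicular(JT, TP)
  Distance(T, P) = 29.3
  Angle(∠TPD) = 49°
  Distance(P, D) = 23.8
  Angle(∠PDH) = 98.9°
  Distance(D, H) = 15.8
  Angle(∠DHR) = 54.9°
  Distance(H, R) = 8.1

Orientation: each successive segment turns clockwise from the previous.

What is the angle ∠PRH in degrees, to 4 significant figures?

173.8°

J is at the origin; JT runs at -4.7° with length 20.2, so T = (20.13, -1.655). JT ⟂ TP, so TP runs at -94.70°; with |TP| = 29.3, P = (17.73, -30.86). ∠TPD = 49.0° gives PD at 134.3° from the x-axis; with |PD| = 23.8, D = (1.109, -13.82). ∠PDH = 98.9° gives DH at 53.20° from the x-axis; with |DH| = 15.8, H = (10.57, -1.172). ∠DHR = 54.9° gives HR at -71.90° from the x-axis; with |HR| = 8.1, R = (13.09, -8.871). Then cos ∠PRH = RP·RH / (|RP||RH|), giving 173.8°.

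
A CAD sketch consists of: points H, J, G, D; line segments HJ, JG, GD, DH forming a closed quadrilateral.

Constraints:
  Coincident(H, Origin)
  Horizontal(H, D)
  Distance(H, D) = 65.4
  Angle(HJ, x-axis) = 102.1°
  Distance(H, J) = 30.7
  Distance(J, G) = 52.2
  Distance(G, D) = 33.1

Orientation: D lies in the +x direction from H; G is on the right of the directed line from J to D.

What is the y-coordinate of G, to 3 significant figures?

-4.61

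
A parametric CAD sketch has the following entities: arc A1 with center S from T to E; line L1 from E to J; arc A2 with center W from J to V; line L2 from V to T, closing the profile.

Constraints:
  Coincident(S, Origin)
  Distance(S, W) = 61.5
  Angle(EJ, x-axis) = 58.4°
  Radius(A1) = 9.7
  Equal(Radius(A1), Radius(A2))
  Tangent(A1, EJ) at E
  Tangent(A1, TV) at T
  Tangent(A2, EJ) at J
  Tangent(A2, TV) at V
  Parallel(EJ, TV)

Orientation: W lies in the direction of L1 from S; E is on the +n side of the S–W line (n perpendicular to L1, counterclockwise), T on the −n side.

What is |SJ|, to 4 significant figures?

62.26

The slot axis is L1's direction at 58.4°, so u = (cos 58.4°, sin 58.4°) = (0.5240, 0.8517) and n = (−sin 58.4°, cos 58.4°) = (-0.8517, 0.5240). S is at the origin and W lies 61.5 along u from S, so W = 61.5·u = (32.23, 52.38). Tangency of A1 to both parallel lines with radius 9.7 puts E and T at S ± 9.7·n: E = (-8.262, 5.083), T = (8.262, -5.083). Equal radii place J and V the same way about W: J = W + 9.7·n = (23.96, 57.46), V = W − 9.7·n = (40.49, 47.30). Then |SJ| = |J − S| = 62.26.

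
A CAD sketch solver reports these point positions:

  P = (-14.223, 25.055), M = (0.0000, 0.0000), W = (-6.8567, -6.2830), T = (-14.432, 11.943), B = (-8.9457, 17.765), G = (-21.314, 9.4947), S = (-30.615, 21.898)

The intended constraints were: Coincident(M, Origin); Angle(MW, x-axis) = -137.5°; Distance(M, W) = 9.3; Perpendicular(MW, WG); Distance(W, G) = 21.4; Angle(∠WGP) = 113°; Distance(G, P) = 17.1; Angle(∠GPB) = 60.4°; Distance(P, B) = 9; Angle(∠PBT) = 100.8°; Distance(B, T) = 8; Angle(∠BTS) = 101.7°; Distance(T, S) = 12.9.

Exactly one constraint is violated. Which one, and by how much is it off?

Distance(T, S) = 12.9 — off by 6.10.

M = (0.00, 0.00) ✓; MW at -137.5° ✓; |MW| = 9.300 ✓; ∠(MW, WG) = 90.00° ✓; |WG| = 21.40 ✓; ∠WGP = 113.0° ✓; |GP| = 17.10 ✓; ∠GPB = 60.40° ✓; |PB| = 9.000 ✓; ∠PBT = 100.8° ✓; |BT| = 8.000 ✓; ∠BTS = 101.7° ✓; |TS| = 19.00 ✗.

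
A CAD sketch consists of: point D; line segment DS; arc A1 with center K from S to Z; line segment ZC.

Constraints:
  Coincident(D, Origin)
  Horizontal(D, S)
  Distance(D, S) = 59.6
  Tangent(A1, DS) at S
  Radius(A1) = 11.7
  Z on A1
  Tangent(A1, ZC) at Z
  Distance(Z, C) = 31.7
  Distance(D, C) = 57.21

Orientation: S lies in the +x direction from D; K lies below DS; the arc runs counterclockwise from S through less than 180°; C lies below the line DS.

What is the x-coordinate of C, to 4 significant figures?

40.99

Checks: D = (0.00, 0.00) ✓; |KZ| = 11.70 ✓; ∠(KZ, ZC) = 90.00° ✓; |ZC| = 31.70 ✓; |DC| = 57.21 ✓.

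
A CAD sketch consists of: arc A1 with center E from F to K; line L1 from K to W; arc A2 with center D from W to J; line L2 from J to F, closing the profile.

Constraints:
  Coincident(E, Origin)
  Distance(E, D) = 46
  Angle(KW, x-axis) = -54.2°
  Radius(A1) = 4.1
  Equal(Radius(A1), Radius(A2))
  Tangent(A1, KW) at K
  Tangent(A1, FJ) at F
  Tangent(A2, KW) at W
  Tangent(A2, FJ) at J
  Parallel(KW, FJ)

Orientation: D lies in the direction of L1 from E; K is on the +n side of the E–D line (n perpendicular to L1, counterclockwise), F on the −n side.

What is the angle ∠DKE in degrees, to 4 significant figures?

84.91°

The slot axis is L1's direction at -54.2°, so u = (cos -54.2°, sin -54.2°) = (0.5850, -0.8111) and n = (−sin -54.2°, cos -54.2°) = (0.8111, 0.5850). E is at the origin and D lies 46.0 along u from E, so D = 46.0·u = (26.91, -37.31). Tangency of A1 to both parallel lines with radius 4.1 puts K and F at E ± 4.1·n: K = (3.325, 2.398), F = (-3.325, -2.398). Then cos ∠DKE = KD·KE / (|KD||KE|), giving 84.91°.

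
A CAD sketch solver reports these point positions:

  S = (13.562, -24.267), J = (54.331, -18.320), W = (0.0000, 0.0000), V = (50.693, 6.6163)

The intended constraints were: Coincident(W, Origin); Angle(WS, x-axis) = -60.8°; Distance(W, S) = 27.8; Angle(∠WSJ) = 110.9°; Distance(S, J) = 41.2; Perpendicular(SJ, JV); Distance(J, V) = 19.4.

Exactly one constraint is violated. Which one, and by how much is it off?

Distance(J, V) = 19.4 — off by 5.80.

W = (0.00, 0.00) ✓; WS at -60.80° ✓; |WS| = 27.80 ✓; ∠WSJ = 110.9° ✓; |SJ| = 41.20 ✓; ∠(SJ, JV) = 90.00° ✓; |JV| = 25.20 ✗.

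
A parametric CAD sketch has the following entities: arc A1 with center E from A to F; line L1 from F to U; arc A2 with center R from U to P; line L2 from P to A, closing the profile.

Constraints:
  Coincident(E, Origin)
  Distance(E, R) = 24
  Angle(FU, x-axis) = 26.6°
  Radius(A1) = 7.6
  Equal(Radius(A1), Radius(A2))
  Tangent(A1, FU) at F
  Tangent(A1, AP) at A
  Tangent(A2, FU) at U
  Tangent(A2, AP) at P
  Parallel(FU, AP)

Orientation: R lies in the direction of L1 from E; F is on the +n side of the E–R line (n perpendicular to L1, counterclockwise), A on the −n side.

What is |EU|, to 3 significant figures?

25.2

The slot axis is L1's direction at 26.6°, so u = (cos 26.6°, sin 26.6°) = (0.894, 0.448) and n = (−sin 26.6°, cos 26.6°) = (-0.448, 0.894). E is at the origin and R lies 24.0 along u from E, so R = 24.0·u = (21.5, 10.7). Tangency of A1 to both parallel lines with radius 7.6 puts F and A at E ± 7.6·n: F = (-3.40, 6.80), A = (3.40, -6.80). Equal radii place U and P the same way about R: U = R + 7.6·n = (18.1, 17.5), P = R − 7.6·n = (24.9, 3.95). Then |EU| = |U − E| = 25.2.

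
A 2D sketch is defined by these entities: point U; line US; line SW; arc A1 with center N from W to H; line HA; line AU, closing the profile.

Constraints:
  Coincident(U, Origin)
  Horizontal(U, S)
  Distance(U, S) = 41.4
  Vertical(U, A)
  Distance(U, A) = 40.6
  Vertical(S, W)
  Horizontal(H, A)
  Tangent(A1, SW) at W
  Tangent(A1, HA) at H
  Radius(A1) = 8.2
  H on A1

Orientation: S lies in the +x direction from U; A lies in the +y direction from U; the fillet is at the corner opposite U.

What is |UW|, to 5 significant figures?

52.571

U is at the origin; U and S share the same y with |US| = 41.4 and S on the +x side, so S = (41.400, 0.0000). UA is vertical with |UA| = 40.6 and A on the +y side, so A = (0.0000, 40.600). The virtual corner opposite U is at (41.400, 40.600). Since A1 is tangent to SW there, NW ⟂ SW and A1 meets HA tangentially, so NH is at right angles to HA, with radius 8.2, so the center N sits 8.2 in from both sides at N = (33.200, 32.400). That places the tangent points at W = (41.400, 32.400) on SW and H = (33.200, 40.600) on HA. Then |UW| = |W − U| = 52.571.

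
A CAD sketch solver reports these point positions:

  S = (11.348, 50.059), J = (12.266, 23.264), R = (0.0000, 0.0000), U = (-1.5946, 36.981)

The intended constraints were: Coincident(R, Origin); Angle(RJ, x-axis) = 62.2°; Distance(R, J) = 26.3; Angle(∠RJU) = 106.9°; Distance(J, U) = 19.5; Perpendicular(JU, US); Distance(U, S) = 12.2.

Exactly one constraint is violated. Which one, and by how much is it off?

Distance(U, S) = 12.2 — off by 6.20.

R = (0.00, 0.00) ✓; RJ at 62.20° ✓; |RJ| = 26.30 ✓; ∠RJU = 106.9° ✓; |JU| = 19.50 ✓; ∠(JU, US) = 90.00° ✓; |US| = 18.40 ✗.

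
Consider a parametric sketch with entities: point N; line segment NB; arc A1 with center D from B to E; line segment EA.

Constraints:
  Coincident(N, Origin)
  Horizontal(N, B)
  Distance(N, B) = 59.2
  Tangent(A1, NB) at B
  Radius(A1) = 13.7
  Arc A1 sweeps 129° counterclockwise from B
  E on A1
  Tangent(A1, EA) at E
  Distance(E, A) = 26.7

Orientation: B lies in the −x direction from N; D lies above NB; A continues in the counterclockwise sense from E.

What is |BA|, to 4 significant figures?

43.51

On A1, B sits at bearing -90° from D; a 129° counterclockwise sweep puts E at bearing 39°, so E = D + 13.7·(cos 39°, sin 39°) = (-48.55, 22.32). A1 meets EA tangentially, so DE is at right angles to EA, so EA runs along (−sin 39°, cos 39°); with |EA| = 26.7, A = (-65.36, 43.07). Then |BA| = |A − B| = 43.51.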